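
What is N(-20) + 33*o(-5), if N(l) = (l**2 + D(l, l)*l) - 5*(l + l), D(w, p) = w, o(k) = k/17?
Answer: 16835/17 ≈ 990.29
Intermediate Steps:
o(k) = k/17 (o(k) = k*(1/17) = k/17)
N(l) = -10*l + 2*l**2 (N(l) = (l**2 + l*l) - 5*(l + l) = (l**2 + l**2) - 10*l = 2*l**2 - 10*l = -10*l + 2*l**2)
N(-20) + 33*o(-5) = 2*(-20)*(-5 - 20) + 33*((1/17)*(-5)) = 2*(-20)*(-25) + 33*(-5/17) = 1000 - 165/17 = 16835/17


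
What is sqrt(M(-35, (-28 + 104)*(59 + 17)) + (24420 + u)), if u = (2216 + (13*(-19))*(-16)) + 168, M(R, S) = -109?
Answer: sqrt(30647) ≈ 175.06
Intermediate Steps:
u = 6336 (u = (2216 - 247*(-16)) + 168 = (2216 + 3952) + 168 = 6168 + 168 = 6336)
sqrt(M(-35, (-28 + 104)*(59 + 17)) + (24420 + u)) = sqrt(-109 + (24420 + 6336)) = sqrt(-109 + 30756) = sqrt(30647)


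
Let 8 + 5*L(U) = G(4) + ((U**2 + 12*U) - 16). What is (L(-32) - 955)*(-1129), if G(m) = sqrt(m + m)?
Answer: 4695511/5 - 2258*sqrt(2)/5 ≈ 9.3846e+5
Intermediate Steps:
G(m) = sqrt(2)*sqrt(m) (G(m) = sqrt(2*m) = sqrt(2)*sqrt(m))
L(U) = -24/5 + U**2/5 + 2*sqrt(2)/5 + 12*U/5 (L(U) = -8/5 + (sqrt(2)*sqrt(4) + ((U**2 + 12*U) - 16))/5 = -8/5 + (sqrt(2)*2 + (-16 + U**2 + 12*U))/5 = -8/5 + (2*sqrt(2) + (-16 + U**2 + 12*U))/5 = -8/5 + (-16 + U**2 + 2*sqrt(2) + 12*U)/5 = -8/5 + (-16/5 + U**2/5 + 2*sqrt(2)/5 + 12*U/5) = -24/5 + U**2/5 + 2*sqrt(2)/5 + 12*U/5)
(L(-32) - 955)*(-1129) = ((-24/5 + (1/5)*(-32)**2 + 2*sqrt(2)/5 + (12/5)*(-32)) - 955)*(-1129) = ((-24/5 + (1/5)*1024 + 2*sqrt(2)/5 - 384/5) - 955)*(-1129) = ((-24/5 + 1024/5 + 2*sqrt(2)/5 - 384/5) - 955)*(-1129) = ((616/5 + 2*sqrt(2)/5) - 955)*(-1129) = (-4159/5 + 2*sqrt(2)/5)*(-1129) = 4695511/5 - 2258*sqrt(2)/5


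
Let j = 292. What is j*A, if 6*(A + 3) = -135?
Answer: -7446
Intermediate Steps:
A = -51/2 (A = -3 + (⅙)*(-135) = -3 - 45/2 = -51/2 ≈ -25.500)
j*A = 292*(-51/2) = -7446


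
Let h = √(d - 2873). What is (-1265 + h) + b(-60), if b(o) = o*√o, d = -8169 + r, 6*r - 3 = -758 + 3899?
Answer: -1265 + I*√10518 - 120*I*√15 ≈ -1265.0 - 362.2*I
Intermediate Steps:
r = 524 (r = ½ + (-758 + 3899)/6 = ½ + (⅙)*3141 = ½ + 1047/2 = 524)
d = -7645 (d = -8169 + 524 = -7645)
h = I*√10518 (h = √(-7645 - 2873) = √(-10518) = I*√10518 ≈ 102.56*I)
b(o) = o^(3/2)
(-1265 + h) + b(-60) = (-1265 + I*√10518) + (-60)^(3/2) = (-1265 + I*√10518) - 120*I*√15 = -1265 + I*√10518 - 120*I*√15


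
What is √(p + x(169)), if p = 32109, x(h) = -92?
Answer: √32017 ≈ 178.93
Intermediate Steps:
√(p + x(169)) = √(32109 - 92) = √32017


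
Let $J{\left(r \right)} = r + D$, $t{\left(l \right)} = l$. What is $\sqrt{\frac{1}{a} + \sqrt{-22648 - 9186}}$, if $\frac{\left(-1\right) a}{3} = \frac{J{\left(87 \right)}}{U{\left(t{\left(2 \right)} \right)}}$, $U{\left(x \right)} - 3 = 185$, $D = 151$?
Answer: $\frac{\sqrt{-33558 + 127449 i \sqrt{31834}}}{357} \approx 9.4382 + 9.4521 i$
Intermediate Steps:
$U{\left(x \right)} = 188$ ($U{\left(x \right)} = 3 + 185 = 188$)
$J{\left(r \right)} = 151 + r$ ($J{\left(r \right)} = r + 151 = 151 + r$)
$a = - \frac{357}{94}$ ($a = - 3 \frac{151 + 87}{188} = - 3 \cdot 238 \cdot \frac{1}{188} = \left(-3\right) \frac{119}{94} = - \frac{357}{94} \approx -3.7979$)
$\sqrt{\frac{1}{a} + \sqrt{-22648 - 9186}} = \sqrt{\frac{1}{- \frac{357}{94}} + \sqrt{-22648 - 9186}} = \sqrt{- \frac{94}{357} + \sqrt{-31834}} = \sqrt{- \frac{94}{357} + i \sqrt{31834}}$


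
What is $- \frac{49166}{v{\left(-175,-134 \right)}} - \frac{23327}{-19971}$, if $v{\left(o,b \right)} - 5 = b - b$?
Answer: $- \frac{981777551}{99855} \approx -9832.0$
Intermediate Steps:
$v{\left(o,b \right)} = 5$ ($v{\left(o,b \right)} = 5 + \left(b - b\right) = 5 + 0 = 5$)
$- \frac{49166}{v{\left(-175,-134 \right)}} - \frac{23327}{-19971} = - \frac{49166}{5} - \frac{23327}{-19971} = \left(-49166\right) \frac{1}{5} - - \frac{23327}{19971} = - \frac{49166}{5} + \frac{23327}{19971} = - \frac{981777551}{99855}$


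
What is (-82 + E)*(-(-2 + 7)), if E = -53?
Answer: 675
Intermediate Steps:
(-82 + E)*(-(-2 + 7)) = (-82 - 53)*(-(-2 + 7)) = -(-135)*5 = -135*(-5) = 675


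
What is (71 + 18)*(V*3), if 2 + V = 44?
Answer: 11214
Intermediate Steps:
V = 42 (V = -2 + 44 = 42)
(71 + 18)*(V*3) = (71 + 18)*(42*3) = 89*126 = 11214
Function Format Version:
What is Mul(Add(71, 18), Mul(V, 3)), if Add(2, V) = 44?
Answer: 11214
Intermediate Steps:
V = 42 (V = Add(-2, 44) = 42)
Mul(Add(71, 18), Mul(V, 3)) = Mul(Add(71, 18), Mul(42, 3)) = Mul(89, 126) = 11214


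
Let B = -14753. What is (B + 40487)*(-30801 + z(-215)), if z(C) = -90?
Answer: -794948994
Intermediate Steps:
(B + 40487)*(-30801 + z(-215)) = (-14753 + 40487)*(-30801 - 90) = 25734*(-30891) = -794948994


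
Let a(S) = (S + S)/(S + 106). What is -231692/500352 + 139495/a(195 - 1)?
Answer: 1308680673469/12133536 ≈ 1.0786e+5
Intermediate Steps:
a(S) = 2*S/(106 + S) (a(S) = (2*S)/(106 + S) = 2*S/(106 + S))
-231692/500352 + 139495/a(195 - 1) = -231692/500352 + 139495/((2*(195 - 1)/(106 + (195 - 1)))) = -231692*1/500352 + 139495/((2*194/(106 + 194))) = -57923/125088 + 139495/((2*194/300)) = -57923/125088 + 139495/((2*194*(1/300))) = -57923/125088 + 139495/(97/75) = -57923/125088 + 139495*(75/97) = -57923/125088 + 10462125/97 = 1308680673469/12133536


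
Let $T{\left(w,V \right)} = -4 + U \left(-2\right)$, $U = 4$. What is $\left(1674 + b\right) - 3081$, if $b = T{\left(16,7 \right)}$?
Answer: $-1419$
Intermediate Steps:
$T{\left(w,V \right)} = -12$ ($T{\left(w,V \right)} = -4 + 4 \left(-2\right) = -4 - 8 = -12$)
$b = -12$
$\left(1674 + b\right) - 3081 = \left(1674 - 12\right) - 3081 = 1662 - 3081 = -1419$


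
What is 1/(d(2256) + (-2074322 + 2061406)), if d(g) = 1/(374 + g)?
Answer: -2630/33969079 ≈ -7.7423e-5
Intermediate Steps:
1/(d(2256) + (-2074322 + 2061406)) = 1/(1/(374 + 2256) + (-2074322 + 2061406)) = 1/(1/2630 - 12916) = 1/(-33969079/2630) = -2630/33969079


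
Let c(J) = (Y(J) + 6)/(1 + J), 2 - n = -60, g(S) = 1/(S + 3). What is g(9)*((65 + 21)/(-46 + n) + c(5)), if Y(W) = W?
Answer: 173/288 ≈ 0.60069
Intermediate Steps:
g(S) = 1/(3 + S)
n = 62 (n = 2 - 1*(-60) = 2 + 60 = 62)
c(J) = (6 + J)/(1 + J) (c(J) = (J + 6)/(1 + J) = (6 + J)/(1 + J))
g(9)*((65 + 21)/(-46 + n) + c(5)) = ((65 + 21)/(-46 + 62) + (6 + 5)/(1 + 5))/(3 + 9) = (86/16 + 11/6)/12 = (86*(1/16) + (⅙)*11)/12 = (43/8 + 11/6)/12 = (1/12)*(173/24) = 173/288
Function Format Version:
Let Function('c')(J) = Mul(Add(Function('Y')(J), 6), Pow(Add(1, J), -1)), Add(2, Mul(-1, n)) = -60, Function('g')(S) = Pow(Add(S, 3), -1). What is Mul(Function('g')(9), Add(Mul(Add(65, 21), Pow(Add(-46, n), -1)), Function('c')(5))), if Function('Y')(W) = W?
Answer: Rational(173, 288) ≈ 0.60069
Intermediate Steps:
Function('g')(S) = Pow(Add(3, S), -1)
n = 62 (n = Add(2, Mul(-1, -60)) = Add(2, 60) = 62)
Function('c')(J) = Mul(Pow(Add(1, J), -1), Add(6, J)) (Function('c')(J) = Mul(Add(J, 6), Pow(Add(1, J), -1)) = Mul(Add(6, J), Pow(Add(1, J), -1)) = Mul(Pow(Add(1, J), -1), Add(6, J)))
Mul(Function('g')(9), Add(Mul(Add(65, 21), Pow(Add(-46, n), -1)), Function('c')(5))) = Mul(Pow(Add(3, 9), -1), Add(Mul(Add(65, 21), Pow(Add(-46, 62), -1)), Mul(Pow(Add(1, 5), -1), Add(6, 5)))) = Mul(Pow(12, -1), Add(Mul(86, Pow(16, -1)), Mul(Pow(6, -1), 11))) = Mul(Rational(1, 12), Add(Mul(86, Rational(1, 16)), Mul(Rational(1, 6), 11))) = Mul(Rational(1, 12), Add(Rational(43, 8), Rational(11, 6))) = Mul(Rational(1, 12), Rational(173, 24)) = Rational(173, 288)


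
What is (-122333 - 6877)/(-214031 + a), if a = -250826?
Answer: 129210/464857 ≈ 0.27796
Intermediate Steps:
(-122333 - 6877)/(-214031 + a) = (-122333 - 6877)/(-214031 - 250826) = -129210/(-464857) = -129210*(-1/464857) = 129210/464857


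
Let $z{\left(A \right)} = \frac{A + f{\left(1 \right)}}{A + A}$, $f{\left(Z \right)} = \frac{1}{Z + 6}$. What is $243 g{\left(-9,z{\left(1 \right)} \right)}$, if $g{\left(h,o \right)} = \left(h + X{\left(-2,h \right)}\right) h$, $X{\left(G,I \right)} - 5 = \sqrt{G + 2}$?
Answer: $8748$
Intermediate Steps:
$X{\left(G,I \right)} = 5 + \sqrt{2 + G}$ ($X{\left(G,I \right)} = 5 + \sqrt{G + 2} = 5 + \sqrt{2 + G}$)
$f{\left(Z \right)} = \frac{1}{6 + Z}$
$z{\left(A \right)} = \frac{\frac{1}{7} + A}{2 A}$ ($z{\left(A \right)} = \frac{A + \frac{1}{6 + 1}}{A + A} = \frac{A + \frac{1}{7}}{2 A} = \left(A + \frac{1}{7}\right) \frac{1}{2 A} = \left(\frac{1}{7} + A\right) \frac{1}{2 A} = \frac{\frac{1}{7} + A}{2 A}$)
$g{\left(h,o \right)} = h \left(5 + h\right)$ ($g{\left(h,o \right)} = \left(h + \left(5 + \sqrt{2 - 2}\right)\right) h = \left(h + \left(5 + \sqrt{0}\right)\right) h = \left(h + \left(5 + 0\right)\right) h = \left(h + 5\right) h = \left(5 + h\right) h = h \left(5 + h\right)$)
$243 g{\left(-9,z{\left(1 \right)} \right)} = 243 \left(- 9 \left(5 - 9\right)\right) = 243 \left(\left(-9\right) \left(-4\right)\right) = 243 \cdot 36 = 8748$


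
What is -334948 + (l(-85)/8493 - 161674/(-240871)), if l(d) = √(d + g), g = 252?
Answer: -80679098034/240871 + √167/8493 ≈ -3.3495e+5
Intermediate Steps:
l(d) = √(252 + d) (l(d) = √(d + 252) = √(252 + d))
-334948 + (l(-85)/8493 - 161674/(-240871)) = -334948 + (√(252 - 85)/8493 - 161674/(-240871)) = -334948 + (√167*(1/8493) - 161674*(-1/240871)) = -334948 + (√167/8493 + 161674/240871) = -334948 + (161674/240871 + √167/8493) = -80679098034/240871 + √167/8493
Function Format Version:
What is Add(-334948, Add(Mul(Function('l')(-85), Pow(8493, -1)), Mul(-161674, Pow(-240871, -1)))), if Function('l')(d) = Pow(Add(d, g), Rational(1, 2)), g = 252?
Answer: Add(Rational(-80679098034, 240871), Mul(Rational(1, 8493), Pow(167, Rational(1, 2)))) ≈ -3.3495e+5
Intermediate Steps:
Function('l')(d) = Pow(Add(252, d), Rational(1, 2)) (Function('l')(d) = Pow(Add(d, 252), Rational(1, 2)) = Pow(Add(252, d), Rational(1, 2)))
Add(-334948, Add(Mul(Function('l')(-85), Pow(8493, -1)), Mul(-161674, Pow(-240871, -1)))) = Add(-334948, Add(Mul(Pow(Add(252, -85), Rational(1, 2)), Pow(8493, -1)), Mul(-161674, Pow(-240871, -1)))) = Add(-334948, Add(Mul(Pow(167, Rational(1, 2)), Rational(1, 8493)), Mul(-161674, Rational(-1, 240871)))) = Add(-334948, Add(Mul(Rational(1, 8493), Pow(167, Rational(1, 2))), Rational(161674, 240871))) = Add(-334948, Add(Rational(161674, 240871), Mul(Rational(1, 8493), Pow(167, Rational(1, 2))))) = Add(Rational(-80679098034, 240871), Mul(Rational(1, 8493), Pow(167, Rational(1, 2))))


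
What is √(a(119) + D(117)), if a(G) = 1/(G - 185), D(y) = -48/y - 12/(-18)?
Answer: √19734/286 ≈ 0.49118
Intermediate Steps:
D(y) = ⅔ - 48/y (D(y) = -48/y - 12*(-1/18) = -48/y + ⅔ = ⅔ - 48/y)
a(G) = 1/(-185 + G)
√(a(119) + D(117)) = √(1/(-185 + 119) + (⅔ - 48/117)) = √(1/(-66) + (⅔ - 48*1/117)) = √(-1/66 + (⅔ - 16/39)) = √(-1/66 + 10/39) = √(69/286) = √19734/286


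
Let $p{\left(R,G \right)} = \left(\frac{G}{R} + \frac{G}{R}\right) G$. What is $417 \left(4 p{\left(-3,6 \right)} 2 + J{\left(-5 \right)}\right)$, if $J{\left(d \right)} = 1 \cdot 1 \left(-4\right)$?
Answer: $-81732$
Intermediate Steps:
$J{\left(d \right)} = -4$ ($J{\left(d \right)} = 1 \left(-4\right) = -4$)
$p{\left(R,G \right)} = \frac{2 G^{2}}{R}$ ($p{\left(R,G \right)} = \frac{2 G}{R} G = \frac{2 G^{2}}{R}$)
$417 \left(4 p{\left(-3,6 \right)} 2 + J{\left(-5 \right)}\right) = 417 \left(4 \frac{2 \cdot 6^{2}}{-3} \cdot 2 - 4\right) = 417 \left(4 \cdot 2 \cdot 36 \left(- \frac{1}{3}\right) 2 - 4\right) = 417 \left(4 \left(-24\right) 2 - 4\right) = 417 \left(\left(-96\right) 2 - 4\right) = 417 \left(-192 - 4\right) = 417 \left(-196\right) = -81732$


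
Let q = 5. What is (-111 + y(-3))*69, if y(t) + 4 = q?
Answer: -7590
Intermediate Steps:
y(t) = 1 (y(t) = -4 + 5 = 1)
(-111 + y(-3))*69 = (-111 + 1)*69 = -110*69 = -7590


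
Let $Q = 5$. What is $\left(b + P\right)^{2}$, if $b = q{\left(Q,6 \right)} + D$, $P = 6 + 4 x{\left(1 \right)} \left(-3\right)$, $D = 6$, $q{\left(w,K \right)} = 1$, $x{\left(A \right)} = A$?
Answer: $1$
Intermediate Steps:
$P = -6$ ($P = 6 + 4 \cdot 1 \left(-3\right) = 6 + 4 \left(-3\right) = 6 - 12 = -6$)
$b = 7$ ($b = 1 + 6 = 7$)
$\left(b + P\right)^{2} = \left(7 - 6\right)^{2} = 1^{2} = 1$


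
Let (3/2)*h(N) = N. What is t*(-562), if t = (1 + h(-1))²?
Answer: -562/9 ≈ -62.444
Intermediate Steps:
h(N) = 2*N/3
t = ⅑ (t = (1 + (⅔)*(-1))² = (1 - ⅔)² = (⅓)² = ⅑ ≈ 0.11111)
t*(-562) = (⅑)*(-562) = -562/9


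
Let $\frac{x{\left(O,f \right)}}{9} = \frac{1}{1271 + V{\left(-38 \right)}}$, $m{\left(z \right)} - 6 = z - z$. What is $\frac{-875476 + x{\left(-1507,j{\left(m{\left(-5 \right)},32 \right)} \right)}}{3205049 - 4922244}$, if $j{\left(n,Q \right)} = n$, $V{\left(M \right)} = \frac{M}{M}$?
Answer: $\frac{371201821}{728090680} \approx 0.50983$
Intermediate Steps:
$m{\left(z \right)} = 6$ ($m{\left(z \right)} = 6 + \left(z - z\right) = 6 + 0 = 6$)
$V{\left(M \right)} = 1$
$x{\left(O,f \right)} = \frac{3}{424}$ ($x{\left(O,f \right)} = \frac{9}{1271 + 1} = \frac{9}{1272} = 9 \cdot \frac{1}{1272} = \frac{3}{424}$)
$\frac{-875476 + x{\left(-1507,j{\left(m{\left(-5 \right)},32 \right)} \right)}}{3205049 - 4922244} = \frac{-875476 + \frac{3}{424}}{3205049 - 4922244} = - \frac{371201821}{424 \left(-1717195\right)} = \left(- \frac{371201821}{424}\right) \left(- \frac{1}{1717195}\right) = \frac{371201821}{728090680}$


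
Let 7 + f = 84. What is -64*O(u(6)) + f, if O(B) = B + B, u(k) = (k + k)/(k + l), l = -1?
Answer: -1151/5 ≈ -230.20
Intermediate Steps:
u(k) = 2*k/(-1 + k) (u(k) = (k + k)/(k - 1) = (2*k)/(-1 + k) = 2*k/(-1 + k))
f = 77 (f = -7 + 84 = 77)
O(B) = 2*B
-64*O(u(6)) + f = -128*2*6/(-1 + 6) + 77 = -128*2*6/5 + 77 = -128*2*6*(1/5) + 77 = -128*12/5 + 77 = -64*24/5 + 77 = -1536/5 + 77 = -1151/5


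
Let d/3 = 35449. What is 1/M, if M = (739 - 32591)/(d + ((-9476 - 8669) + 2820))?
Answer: -45511/15926 ≈ -2.8577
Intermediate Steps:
d = 106347 (d = 3*35449 = 106347)
M = -15926/45511 (M = (739 - 32591)/(106347 + ((-9476 - 8669) + 2820)) = -31852/(106347 + (-18145 + 2820)) = -31852/(106347 - 15325) = -31852/91022 = -31852*1/91022 = -15926/45511 ≈ -0.34994)
1/M = 1/(-15926/45511) = -45511/15926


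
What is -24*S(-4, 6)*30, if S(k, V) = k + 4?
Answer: 0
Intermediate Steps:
S(k, V) = 4 + k
-24*S(-4, 6)*30 = -24*(4 - 4)*30 = -24*0*30 = 0*30 = 0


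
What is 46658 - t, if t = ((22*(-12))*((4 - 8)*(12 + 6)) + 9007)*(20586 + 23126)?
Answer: -1224545022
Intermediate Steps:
t = 1224591680 (t = (-(-1056)*18 + 9007)*43712 = (-264*(-72) + 9007)*43712 = (19008 + 9007)*43712 = 28015*43712 = 1224591680)
46658 - t = 46658 - 1*1224591680 = 46658 - 1224591680 = -1224545022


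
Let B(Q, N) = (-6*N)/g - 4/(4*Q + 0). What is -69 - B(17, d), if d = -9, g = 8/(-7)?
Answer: -1475/68 ≈ -21.691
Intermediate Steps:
g = -8/7 (g = 8*(-⅐) = -8/7 ≈ -1.1429)
B(Q, N) = -1/Q + 21*N/4 (B(Q, N) = (-6*N)/(-8/7) - 4/(4*Q + 0) = -6*N*(-7/8) - 4*1/(4*Q) = 21*N/4 - 1/Q = -1/Q + 21*N/4)
-69 - B(17, d) = -69 - (-1/17 + (21/4)*(-9)) = -69 - (-1*1/17 - 189/4) = -69 - (-1/17 - 189/4) = -69 - 1*(-3217/68) = -69 + 3217/68 = -1475/68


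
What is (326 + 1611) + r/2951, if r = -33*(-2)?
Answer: 5716153/2951 ≈ 1937.0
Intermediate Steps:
r = 66
(326 + 1611) + r/2951 = (326 + 1611) + 66/2951 = 1937 + 66*(1/2951) = 1937 + 66/2951 = 5716153/2951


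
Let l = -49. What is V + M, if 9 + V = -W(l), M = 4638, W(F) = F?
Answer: 4678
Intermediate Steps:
V = 40 (V = -9 - 1*(-49) = -9 + 49 = 40)
V + M = 40 + 4638 = 4678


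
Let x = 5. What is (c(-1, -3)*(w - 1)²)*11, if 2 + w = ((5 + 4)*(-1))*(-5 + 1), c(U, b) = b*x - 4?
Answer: -227601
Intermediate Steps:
c(U, b) = -4 + 5*b (c(U, b) = b*5 - 4 = 5*b - 4 = -4 + 5*b)
w = 34 (w = -2 + ((5 + 4)*(-1))*(-5 + 1) = -2 + (9*(-1))*(-4) = -2 - 9*(-4) = -2 + 36 = 34)
(c(-1, -3)*(w - 1)²)*11 = ((-4 + 5*(-3))*(34 - 1)²)*11 = ((-4 - 15)*33²)*11 = -19*1089*11 = -20691*11 = -227601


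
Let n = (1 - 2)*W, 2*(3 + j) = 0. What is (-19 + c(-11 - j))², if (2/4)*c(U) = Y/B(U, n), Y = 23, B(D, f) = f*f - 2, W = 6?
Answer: 90000/289 ≈ 311.42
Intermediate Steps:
j = -3 (j = -3 + (½)*0 = -3 + 0 = -3)
n = -6 (n = (1 - 2)*6 = -1*6 = -6)
B(D, f) = -2 + f² (B(D, f) = f² - 2 = -2 + f²)
c(U) = 23/17 (c(U) = 2*(23/(-2 + (-6)²)) = 2*(23/(-2 + 36)) = 2*(23/34) = 23/17)
(-19 + c(-11 - j))² = (-19 + 23/17)² = (-300/17)² = 90000/289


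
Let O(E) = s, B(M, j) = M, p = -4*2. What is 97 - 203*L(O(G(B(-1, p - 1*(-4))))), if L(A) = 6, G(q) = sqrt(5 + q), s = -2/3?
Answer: -1121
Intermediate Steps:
p = -8
s = -2/3 (s = -2*1/3 = -2/3 ≈ -0.66667)
O(E) = -2/3
97 - 203*L(O(G(B(-1, p - 1*(-4))))) = 97 - 203*6 = 97 - 1218 = -1121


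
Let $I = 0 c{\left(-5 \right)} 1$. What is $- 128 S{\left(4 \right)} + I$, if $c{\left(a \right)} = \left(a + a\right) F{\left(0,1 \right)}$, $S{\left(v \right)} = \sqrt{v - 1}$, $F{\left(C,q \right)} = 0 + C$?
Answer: $- 128 \sqrt{3} \approx -221.7$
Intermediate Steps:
$F{\left(C,q \right)} = C$
$S{\left(v \right)} = \sqrt{-1 + v}$
$c{\left(a \right)} = 0$ ($c{\left(a \right)} = \left(a + a\right) 0 = 2 a 0 = 0$)
$I = 0$ ($I = 0 \cdot 0 \cdot 1 = 0 \cdot 1 = 0$)
$- 128 S{\left(4 \right)} + I = - 128 \sqrt{-1 + 4} + 0 = - 128 \sqrt{3} + 0 = - 128 \sqrt{3}$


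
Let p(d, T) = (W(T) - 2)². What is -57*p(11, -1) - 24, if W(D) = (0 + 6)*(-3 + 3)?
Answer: -252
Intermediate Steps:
W(D) = 0 (W(D) = 6*0 = 0)
p(d, T) = 4 (p(d, T) = (0 - 2)² = (-2)² = 4)
-57*p(11, -1) - 24 = -57*4 - 24 = -228 - 24 = -252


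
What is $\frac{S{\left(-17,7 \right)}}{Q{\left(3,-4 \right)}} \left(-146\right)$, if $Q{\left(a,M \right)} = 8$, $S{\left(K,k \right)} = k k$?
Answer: $- \frac{3577}{4} \approx -894.25$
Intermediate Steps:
$S{\left(K,k \right)} = k^{2}$
$\frac{S{\left(-17,7 \right)}}{Q{\left(3,-4 \right)}} \left(-146\right) = \frac{7^{2}}{8} \left(-146\right) = 49 \cdot \frac{1}{8} \left(-146\right) = \frac{49}{8} \left(-146\right) = - \frac{3577}{4}$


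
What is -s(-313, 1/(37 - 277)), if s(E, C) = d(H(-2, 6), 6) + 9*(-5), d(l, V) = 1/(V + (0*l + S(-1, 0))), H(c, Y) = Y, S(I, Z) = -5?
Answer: 44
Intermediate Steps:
d(l, V) = 1/(-5 + V) (d(l, V) = 1/(V + (0*l - 5)) = 1/(V + (0 - 5)) = 1/(V - 5) = 1/(-5 + V))
s(E, C) = -44 (s(E, C) = 1/(-5 + 6) + 9*(-5) = 1/1 - 45 = 1 - 45 = -44)
-s(-313, 1/(37 - 277)) = -1*(-44) = 44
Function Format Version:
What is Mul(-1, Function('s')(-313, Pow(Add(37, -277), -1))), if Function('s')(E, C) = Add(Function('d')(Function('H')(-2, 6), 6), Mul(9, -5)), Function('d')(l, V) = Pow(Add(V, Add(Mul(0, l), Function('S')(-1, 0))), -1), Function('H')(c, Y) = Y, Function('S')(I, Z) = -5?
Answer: 44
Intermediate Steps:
Function('d')(l, V) = Pow(Add(-5, V), -1) (Function('d')(l, V) = Pow(Add(V, Add(Mul(0, l), -5)), -1) = Pow(Add(V, Add(0, -5)), -1) = Pow(Add(V, -5), -1) = Pow(Add(-5, V), -1))
Function('s')(E, C) = -44 (Function('s')(E, C) = Add(Pow(Add(-5, 6), -1), Mul(9, -5)) = Add(Pow(1, -1), -45) = Add(1, -45) = -44)
Mul(-1, Function('s')(-313, Pow(Add(37, -277), -1))) = Mul(-1, -44) = 44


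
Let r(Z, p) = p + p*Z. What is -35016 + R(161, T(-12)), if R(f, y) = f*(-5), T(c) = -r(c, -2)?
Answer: -35821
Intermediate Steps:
r(Z, p) = p + Z*p
T(c) = 2 + 2*c (T(c) = -(-2)*(1 + c) = -(-2 - 2*c) = 2 + 2*c)
R(f, y) = -5*f
-35016 + R(161, T(-12)) = -35016 - 5*161 = -35016 - 805 = -35821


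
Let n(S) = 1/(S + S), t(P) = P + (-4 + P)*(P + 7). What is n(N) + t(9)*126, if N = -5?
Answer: 112139/10 ≈ 11214.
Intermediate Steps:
t(P) = P + (-4 + P)*(7 + P)
n(S) = 1/(2*S)
n(N) + t(9)*126 = (1/2)/(-5) + (-28 + 9**2 + 4*9)*126 = (1/2)*(-1/5) + (-28 + 81 + 36)*126 = -1/10 + 89*126 = -1/10 + 11214 = 112139/10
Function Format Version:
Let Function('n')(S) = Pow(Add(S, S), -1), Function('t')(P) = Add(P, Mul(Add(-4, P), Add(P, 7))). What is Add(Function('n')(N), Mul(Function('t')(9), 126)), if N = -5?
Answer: Rational(112139, 10) ≈ 11214.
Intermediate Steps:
Function('t')(P) = Add(P, Mul(Add(-4, P), Add(7, P)))
Function('n')(S) = Mul(Rational(1, 2), Pow(S, -1)) (Function('n')(S) = Pow(Mul(2, S), -1) = Mul(Rational(1, 2), Pow(S, -1)))
Add(Function('n')(N), Mul(Function('t')(9), 126)) = Add(Mul(Rational(1, 2), Pow(-5, -1)), Mul(Add(-28, Pow(9, 2), Mul(4, 9)), 126)) = Add(Mul(Rational(1, 2), Rational(-1, 5)), Mul(Add(-28, 81, 36), 126)) = Add(Rational(-1, 10), Mul(89, 126)) = Add(Rational(-1, 10), 11214) = Rational(112139, 10)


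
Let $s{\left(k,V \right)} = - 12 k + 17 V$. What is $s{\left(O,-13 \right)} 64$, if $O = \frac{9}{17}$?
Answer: $- \frac{247360}{17} \approx -14551.0$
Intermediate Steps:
$O = \frac{9}{17}$ ($O = 9 \cdot \frac{1}{17} = \frac{9}{17} \approx 0.52941$)
$s{\left(O,-13 \right)} 64 = \left(\left(-12\right) \frac{9}{17} + 17 \left(-13\right)\right) 64 = \left(- \frac{108}{17} - 221\right) 64 = \left(- \frac{3865}{17}\right) 64 = - \frac{247360}{17}$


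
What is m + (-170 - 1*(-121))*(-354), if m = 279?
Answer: 17625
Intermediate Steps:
m + (-170 - 1*(-121))*(-354) = 279 + (-170 - 1*(-121))*(-354) = 279 + (-170 + 121)*(-354) = 279 - 49*(-354) = 279 + 17346 = 17625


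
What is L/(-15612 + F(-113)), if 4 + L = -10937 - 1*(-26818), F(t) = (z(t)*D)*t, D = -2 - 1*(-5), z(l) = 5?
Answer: -15877/17307 ≈ -0.91737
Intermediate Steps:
D = 3 (D = -2 + 5 = 3)
F(t) = 15*t (F(t) = (5*3)*t = 15*t)
L = 15877 (L = -4 + (-10937 - 1*(-26818)) = -4 + (-10937 + 26818) = -4 + 15881 = 15877)
L/(-15612 + F(-113)) = 15877/(-15612 + 15*(-113)) = 15877/(-15612 - 1695) = 15877/(-17307) = 15877*(-1/17307) = -15877/17307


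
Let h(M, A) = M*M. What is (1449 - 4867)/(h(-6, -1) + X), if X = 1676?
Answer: -1709/856 ≈ -1.9965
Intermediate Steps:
h(M, A) = M**2
(1449 - 4867)/(h(-6, -1) + X) = (1449 - 4867)/((-6)**2 + 1676) = -3418/(36 + 1676) = -3418/1712 = -3418*1/1712 = -1709/856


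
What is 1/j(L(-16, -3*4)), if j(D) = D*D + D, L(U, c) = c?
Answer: 1/132 ≈ 0.0075758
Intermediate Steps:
j(D) = D + D**2 (j(D) = D**2 + D = D + D**2)
1/j(L(-16, -3*4)) = 1/((-3*4)*(1 - 3*4)) = 1/(-12*(1 - 12)) = 1/(-12*(-11)) = 1/132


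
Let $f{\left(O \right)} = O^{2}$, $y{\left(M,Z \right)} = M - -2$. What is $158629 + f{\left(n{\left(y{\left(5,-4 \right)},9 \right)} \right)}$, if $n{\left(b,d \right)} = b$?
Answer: $158678$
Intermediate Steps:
$y{\left(M,Z \right)} = 2 + M$ ($y{\left(M,Z \right)} = M + 2 = 2 + M$)
$158629 + f{\left(n{\left(y{\left(5,-4 \right)},9 \right)} \right)} = 158629 + \left(2 + 5\right)^{2} = 158629 + 7^{2} = 158629 + 49 = 158678$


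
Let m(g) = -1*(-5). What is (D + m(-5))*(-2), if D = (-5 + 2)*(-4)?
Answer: -34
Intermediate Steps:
m(g) = 5
D = 12 (D = -3*(-4) = 12)
(D + m(-5))*(-2) = (12 + 5)*(-2) = 17*(-2) = -34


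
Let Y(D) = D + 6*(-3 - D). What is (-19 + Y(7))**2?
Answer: 5184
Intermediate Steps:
Y(D) = -18 - 5*D (Y(D) = D + (-18 - 6*D) = -18 - 5*D)
(-19 + Y(7))**2 = (-19 + (-18 - 5*7))**2 = (-19 + (-18 - 35))**2 = (-19 - 53)**2 = (-72)**2 = 5184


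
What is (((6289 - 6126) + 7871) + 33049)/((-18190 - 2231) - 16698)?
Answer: -41083/37119 ≈ -1.1068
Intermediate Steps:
(((6289 - 6126) + 7871) + 33049)/((-18190 - 2231) - 16698) = ((163 + 7871) + 33049)/(-20421 - 16698) = (8034 + 33049)/(-37119) = 41083*(-1/37119) = -41083/37119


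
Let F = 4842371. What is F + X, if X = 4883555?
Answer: 9725926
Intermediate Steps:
F + X = 4842371 + 4883555 = 9725926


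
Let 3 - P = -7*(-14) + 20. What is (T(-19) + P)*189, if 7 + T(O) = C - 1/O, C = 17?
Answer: -376866/19 ≈ -19835.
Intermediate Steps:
P = -115 (P = 3 - (-7*(-14) + 20) = 3 - (98 + 20) = 3 - 1*118 = 3 - 118 = -115)
T(O) = 10 - 1/O (T(O) = -7 + (17 - 1/O) = 10 - 1/O)
(T(-19) + P)*189 = ((10 - 1/(-19)) - 115)*189 = ((10 - 1*(-1/19)) - 115)*189 = ((10 + 1/19) - 115)*189 = (191/19 - 115)*189 = -1994/19*189 = -376866/19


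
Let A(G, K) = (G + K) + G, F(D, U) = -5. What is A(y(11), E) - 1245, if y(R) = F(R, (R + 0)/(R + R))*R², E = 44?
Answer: -2411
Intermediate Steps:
y(R) = -5*R²
A(G, K) = K + 2*G
A(y(11), E) - 1245 = (44 + 2*(-5*11²)) - 1245 = (44 + 2*(-5*121)) - 1245 = (44 + 2*(-605)) - 1245 = (44 - 1210) - 1245 = -1166 - 1245 = -2411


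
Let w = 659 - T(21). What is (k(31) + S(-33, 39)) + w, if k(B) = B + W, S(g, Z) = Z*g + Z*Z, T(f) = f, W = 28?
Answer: 931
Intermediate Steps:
w = 638 (w = 659 - 1*21 = 659 - 21 = 638)
S(g, Z) = Z² + Z*g (S(g, Z) = Z*g + Z² = Z² + Z*g)
k(B) = 28 + B (k(B) = B + 28 = 28 + B)
(k(31) + S(-33, 39)) + w = ((28 + 31) + 39*(39 - 33)) + 638 = (59 + 39*6) + 638 = (59 + 234) + 638 = 293 + 638 = 931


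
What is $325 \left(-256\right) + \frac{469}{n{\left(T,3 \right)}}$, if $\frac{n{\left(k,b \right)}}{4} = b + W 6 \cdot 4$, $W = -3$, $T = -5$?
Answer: $- \frac{22963669}{276} \approx -83202.0$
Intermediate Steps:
$n{\left(k,b \right)} = -288 + 4 b$ ($n{\left(k,b \right)} = 4 \left(b - 3 \cdot 6 \cdot 4\right) = 4 \left(b - 72\right) = 4 \left(-72 + b\right) = -288 + 4 b$)
$325 \left(-256\right) + \frac{469}{n{\left(T,3 \right)}} = 325 \left(-256\right) + \frac{469}{-288 + 4 \cdot 3} = -83200 + \frac{469}{-288 + 12} = -83200 + \frac{469}{-276} = -83200 + 469 \left(- \frac{1}{276}\right) = -83200 - \frac{469}{276} = - \frac{22963669}{276}$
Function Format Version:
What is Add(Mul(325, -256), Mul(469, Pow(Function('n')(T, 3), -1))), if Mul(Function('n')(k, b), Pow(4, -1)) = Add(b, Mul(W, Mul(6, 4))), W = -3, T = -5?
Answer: Rational(-22963669, 276) ≈ -83202.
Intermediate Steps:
Function('n')(k, b) = Add(-288, Mul(4, b)) (Function('n')(k, b) = Mul(4, Add(b, Mul(-3, Mul(6, 4)))) = Mul(4, Add(b, Mul(-3, 24))) = Mul(4, Add(b, -72)) = Mul(4, Add(-72, b)) = Add(-288, Mul(4, b)))
Add(Mul(325, -256), Mul(469, Pow(Function('n')(T, 3), -1))) = Add(Mul(325, -256), Mul(469, Pow(Add(-288, Mul(4, 3)), -1))) = Add(-83200, Mul(469, Pow(Add(-288, 12), -1))) = Add(-83200, Mul(469, Pow(-276, -1))) = Add(-83200, Mul(469, Rational(-1, 276))) = Add(-83200, Rational(-469, 276)) = Rational(-22963669, 276)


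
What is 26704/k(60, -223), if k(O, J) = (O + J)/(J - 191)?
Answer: 11055456/163 ≈ 67825.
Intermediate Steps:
k(O, J) = (J + O)/(-191 + J)
26704/k(60, -223) = 26704/(((-223 + 60)/(-191 - 223))) = 26704/((-163/(-414))) = 26704/((-1/414*(-163))) = 26704/(163/414) = 26704*(414/163) = 11055456/163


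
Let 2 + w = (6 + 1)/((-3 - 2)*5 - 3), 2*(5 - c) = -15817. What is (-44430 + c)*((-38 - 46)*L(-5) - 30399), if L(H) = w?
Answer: 1103163465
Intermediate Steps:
c = 15827/2 (c = 5 - ½*(-15817) = 5 + 15817/2 = 15827/2 ≈ 7913.5)
w = -9/4 (w = -2 + (6 + 1)/((-3 - 2)*5 - 3) = -2 + 7/(-5*5 - 3) = -2 + 7/(-25 - 3) = -2 + 7/(-28) = -2 + 7*(-1/28) = -2 - ¼ = -9/4 ≈ -2.2500)
L(H) = -9/4
(-44430 + c)*((-38 - 46)*L(-5) - 30399) = (-44430 + 15827/2)*((-38 - 46)*(-9/4) - 30399) = -73033*(-84*(-9/4) - 30399)/2 = -73033*(189 - 30399)/2 = -73033/2*(-30210) = 1103163465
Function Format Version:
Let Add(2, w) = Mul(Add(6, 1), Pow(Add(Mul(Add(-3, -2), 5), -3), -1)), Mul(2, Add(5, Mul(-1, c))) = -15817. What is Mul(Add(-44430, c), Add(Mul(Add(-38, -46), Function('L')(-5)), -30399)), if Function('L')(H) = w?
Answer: 1103163465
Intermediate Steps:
c = Rational(15827, 2) (c = Add(5, Mul(Rational(-1, 2), -15817)) = Add(5, Rational(15817, 2)) = Rational(15827, 2) ≈ 7913.5)
w = Rational(-9, 4) (w = Add(-2, Mul(Add(6, 1), Pow(Add(Mul(Add(-3, -2), 5), -3), -1))) = Add(-2, Mul(7, Pow(Add(Mul(-5, 5), -3), -1))) = Add(-2, Mul(7, Pow(Add(-25, -3), -1))) = Add(-2, Mul(7, Pow(-28, -1))) = Add(-2, Mul(7, Rational(-1, 28))) = Add(-2, Rational(-1, 4)) = Rational(-9, 4) ≈ -2.2500)
Function('L')(H) = Rational(-9, 4)
Mul(Add(-44430, c), Add(Mul(Add(-38, -46), Function('L')(-5)), -30399)) = Mul(Add(-44430, Rational(15827, 2)), Add(Mul(Add(-38, -46), Rational(-9, 4)), -30399)) = Mul(Rational(-73033, 2), Add(Mul(-84, Rational(-9, 4)), -30399)) = Mul(Rational(-73033, 2), Add(189, -30399)) = Mul(Rational(-73033, 2), -30210) = 1103163465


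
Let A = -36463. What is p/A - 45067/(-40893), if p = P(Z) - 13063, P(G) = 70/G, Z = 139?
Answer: 302664533410/207260322801 ≈ 1.4603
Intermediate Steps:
p = -1815687/139 (p = 70/139 - 13063 = -1815687/139 ≈ -13063.)
p/A - 45067/(-40893) = -1815687/139/(-36463) - 45067/(-40893) = -1815687/139*(-1/36463) - 45067*(-1/40893) = 1815687/5068357 + 45067/40893 = 302664533410/207260322801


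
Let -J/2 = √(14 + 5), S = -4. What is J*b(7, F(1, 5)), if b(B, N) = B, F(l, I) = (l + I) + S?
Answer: -14*√19 ≈ -61.025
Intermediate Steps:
F(l, I) = -4 + I + l (F(l, I) = (l + I) - 4 = (I + l) - 4 = -4 + I + l)
J = -2*√19 (J = -2*√(14 + 5) = -2*√19 ≈ -8.7178)
J*b(7, F(1, 5)) = -2*√19*7 = -14*√19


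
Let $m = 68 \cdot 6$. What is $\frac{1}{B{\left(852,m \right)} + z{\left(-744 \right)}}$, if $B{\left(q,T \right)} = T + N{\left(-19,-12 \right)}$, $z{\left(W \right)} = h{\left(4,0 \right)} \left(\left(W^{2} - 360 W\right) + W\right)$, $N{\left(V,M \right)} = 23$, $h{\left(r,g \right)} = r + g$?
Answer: $\frac{1}{3282959} \approx 3.046 \cdot 10^{-7}$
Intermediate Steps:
$m = 408$
$h{\left(r,g \right)} = g + r$
$z{\left(W \right)} = - 1436 W + 4 W^{2}$ ($z{\left(W \right)} = \left(0 + 4\right) \left(\left(W^{2} - 360 W\right) + W\right) = 4 \left(W^{2} - 359 W\right) = - 1436 W + 4 W^{2}$)
$B{\left(q,T \right)} = 23 + T$ ($B{\left(q,T \right)} = T + 23 = 23 + T$)
$\frac{1}{B{\left(852,m \right)} + z{\left(-744 \right)}} = \frac{1}{\left(23 + 408\right) + 4 \left(-744\right) \left(-359 - 744\right)} = \frac{1}{431 + 4 \left(-744\right) \left(-1103\right)} = \frac{1}{431 + 3282528} = \frac{1}{3282959}$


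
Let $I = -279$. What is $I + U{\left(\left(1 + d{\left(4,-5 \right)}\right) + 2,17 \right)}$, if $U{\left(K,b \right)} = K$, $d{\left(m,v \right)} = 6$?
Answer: $-270$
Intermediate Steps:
$I + U{\left(\left(1 + d{\left(4,-5 \right)}\right) + 2,17 \right)} = -279 + \left(\left(1 + 6\right) + 2\right) = -279 + \left(7 + 2\right) = -279 + 9 = -270$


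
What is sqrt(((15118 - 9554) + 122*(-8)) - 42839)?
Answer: I*sqrt(38251) ≈ 195.58*I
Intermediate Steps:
sqrt(((15118 - 9554) + 122*(-8)) - 42839) = sqrt((5564 - 976) - 42839) = sqrt(4588 - 42839) = sqrt(-38251) = I*sqrt(38251)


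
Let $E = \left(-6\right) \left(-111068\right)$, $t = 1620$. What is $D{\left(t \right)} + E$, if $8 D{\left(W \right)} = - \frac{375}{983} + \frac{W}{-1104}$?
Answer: $\frac{482138023899}{723488} \approx 6.6641 \cdot 10^{5}$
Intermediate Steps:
$D{\left(W \right)} = - \frac{375}{7864} - \frac{W}{8832}$ ($D{\left(W \right)} = \frac{- \frac{375}{983} + \frac{W}{-1104}}{8} = \frac{\left(-375\right) \frac{1}{983} + W \left(- \frac{1}{1104}\right)}{8} = \frac{- \frac{375}{983} - \frac{W}{1104}}{8} = - \frac{375}{7864} - \frac{W}{8832}$)
$E = 666408$
$D{\left(t \right)} + E = \left(- \frac{375}{7864} - \frac{135}{736}\right) + 666408 = - \frac{167205}{723488} + 666408 = \frac{482138023899}{723488}$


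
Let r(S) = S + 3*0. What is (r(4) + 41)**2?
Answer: 2025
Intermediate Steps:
r(S) = S (r(S) = S + 0 = S)
(r(4) + 41)**2 = (4 + 41)**2 = 45**2 = 2025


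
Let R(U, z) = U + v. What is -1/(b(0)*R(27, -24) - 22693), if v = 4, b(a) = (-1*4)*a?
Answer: 1/22693 ≈ 4.4066e-5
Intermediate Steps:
b(a) = -4*a
R(U, z) = 4 + U (R(U, z) = U + 4 = 4 + U)
-1/(b(0)*R(27, -24) - 22693) = -1/((-4*0)*(4 + 27) - 22693) = -1/(0*31 - 22693) = -1/(0 - 22693) = -1/(-22693) = -1*(-1/22693) = 1/22693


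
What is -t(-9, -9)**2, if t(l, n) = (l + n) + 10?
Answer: -64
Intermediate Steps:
t(l, n) = 10 + l + n
-t(-9, -9)**2 = -(10 - 9 - 9)**2 = -1*(-8)**2 = -1*64 = -64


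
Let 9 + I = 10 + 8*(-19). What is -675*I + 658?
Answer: 102583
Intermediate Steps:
I = -151 (I = -9 + (10 + 8*(-19)) = -9 + (10 - 152) = -9 - 142 = -151)
-675*I + 658 = -675*(-151) + 658 = 101925 + 658 = 102583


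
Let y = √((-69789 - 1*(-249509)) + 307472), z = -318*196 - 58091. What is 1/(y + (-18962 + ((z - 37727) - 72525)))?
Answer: -249633/62316147497 - 2*√121798/62316147497 ≈ -4.0171e-6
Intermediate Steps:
z = -120419 (z = -62328 - 58091 = -120419)
y = 2*√121798 (y = √((-69789 + 249509) + 307472) = √(179720 + 307472) = √487192 = 2*√121798 ≈ 697.99)
1/(y + (-18962 + ((z - 37727) - 72525))) = 1/(2*√121798 + (-18962 + ((-120419 - 37727) - 72525))) = 1/(2*√121798 + (-18962 + (-158146 - 72525))) = 1/(2*√121798 + (-18962 - 230671)) = 1/(2*√121798 - 249633) = 1/(-249633 + 2*√121798)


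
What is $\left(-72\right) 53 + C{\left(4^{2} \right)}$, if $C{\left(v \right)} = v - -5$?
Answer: $-3795$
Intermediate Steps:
$C{\left(v \right)} = 5 + v$ ($C{\left(v \right)} = v + 5 = 5 + v$)
$\left(-72\right) 53 + C{\left(4^{2} \right)} = \left(-72\right) 53 + \left(5 + 4^{2}\right) = -3816 + \left(5 + 16\right) = -3816 + 21 = -3795$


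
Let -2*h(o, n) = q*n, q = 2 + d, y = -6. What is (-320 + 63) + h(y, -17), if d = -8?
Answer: -308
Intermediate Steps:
q = -6 (q = 2 - 8 = -6)
h(o, n) = 3*n (h(o, n) = -(-3)*n = 3*n)
(-320 + 63) + h(y, -17) = (-320 + 63) + 3*(-17) = -257 - 51 = -308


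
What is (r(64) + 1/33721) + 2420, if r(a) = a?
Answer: 83762965/33721 ≈ 2484.0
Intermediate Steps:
(r(64) + 1/33721) + 2420 = (64 + 1/33721) + 2420 = 2158145/33721 + 2420 = 83762965/33721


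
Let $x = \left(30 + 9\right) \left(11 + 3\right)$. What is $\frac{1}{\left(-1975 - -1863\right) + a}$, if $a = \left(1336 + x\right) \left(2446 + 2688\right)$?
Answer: $\frac{1}{9662076} \approx 1.035 \cdot 10^{-7}$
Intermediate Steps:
$x = 546$ ($x = 39 \cdot 14 = 546$)
$a = 9662188$ ($a = \left(1336 + 546\right) \left(2446 + 2688\right) = 1882 \cdot 5134 = 9662188$)
$\frac{1}{\left(-1975 - -1863\right) + a} = \frac{1}{\left(-1975 - -1863\right) + 9662188} = \frac{1}{\left(-1975 + 1863\right) + 9662188} = \frac{1}{-112 + 9662188} = \frac{1}{9662076}$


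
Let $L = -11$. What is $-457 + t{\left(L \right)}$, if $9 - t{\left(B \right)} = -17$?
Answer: $-431$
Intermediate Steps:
$t{\left(B \right)} = 26$ ($t{\left(B \right)} = 9 - -17 = 9 + 17 = 26$)
$-457 + t{\left(L \right)} = -457 + 26 = -431$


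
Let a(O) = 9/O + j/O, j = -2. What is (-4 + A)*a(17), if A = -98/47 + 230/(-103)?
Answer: -281876/82297 ≈ -3.4251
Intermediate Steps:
a(O) = 7/O (a(O) = 9/O - 2/O = 7/O)
A = -20904/4841 (A = -98*1/47 + 230*(-1/103) = -98/47 - 230/103 = -20904/4841 ≈ -4.3181)
(-4 + A)*a(17) = (-4 - 20904/4841)*(7/17) = -281876/(4841*17) = -40268/4841*7/17 = -281876/82297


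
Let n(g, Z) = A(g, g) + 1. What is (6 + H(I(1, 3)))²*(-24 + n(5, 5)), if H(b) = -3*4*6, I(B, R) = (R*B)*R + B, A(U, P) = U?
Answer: -78408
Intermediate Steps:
I(B, R) = B + B*R² (I(B, R) = (B*R)*R + B = B*R² + B = B + B*R²)
H(b) = -72 (H(b) = -12*6 = -72)
n(g, Z) = 1 + g (n(g, Z) = g + 1 = 1 + g)
(6 + H(I(1, 3)))²*(-24 + n(5, 5)) = (6 - 72)²*(-24 + (1 + 5)) = (-66)²*(-24 + 6) = 4356*(-18) = -78408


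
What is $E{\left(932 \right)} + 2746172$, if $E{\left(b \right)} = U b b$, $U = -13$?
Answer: $-8545940$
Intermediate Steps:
$E{\left(b \right)} = - 13 b^{2}$ ($E{\left(b \right)} = - 13 b b = - 13 b^{2}$)
$E{\left(932 \right)} + 2746172 = - 13 \cdot 932^{2} + 2746172 = \left(-13\right) 868624 + 2746172 = -11292112 + 2746172 = -8545940$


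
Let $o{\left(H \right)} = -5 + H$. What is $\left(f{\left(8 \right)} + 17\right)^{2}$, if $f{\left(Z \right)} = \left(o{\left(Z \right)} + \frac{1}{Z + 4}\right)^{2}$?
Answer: $\frac{14569489}{20736} \approx 702.62$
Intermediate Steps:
$f{\left(Z \right)} = \left(-5 + Z + \frac{1}{4 + Z}\right)^{2}$ ($f{\left(Z \right)} = \left(\left(-5 + Z\right) + \frac{1}{Z + 4}\right)^{2} = \left(\left(-5 + Z\right) + \frac{1}{4 + Z}\right)^{2} = \left(-5 + Z + \frac{1}{4 + Z}\right)^{2}$)
$\left(f{\left(8 \right)} + 17\right)^{2} = \left(\frac{\left(-19 + 8^{2} - 8\right)^{2}}{\left(4 + 8\right)^{2}} + 17\right)^{2} = \left(\frac{\left(-19 + 64 - 8\right)^{2}}{144} + 17\right)^{2} = \left(\frac{37^{2}}{144} + 17\right)^{2} = \left(\frac{1}{144} \cdot 1369 + 17\right)^{2} = \left(\frac{1369}{144} + 17\right)^{2} = \left(\frac{3817}{144}\right)^{2} = \frac{14569489}{20736}$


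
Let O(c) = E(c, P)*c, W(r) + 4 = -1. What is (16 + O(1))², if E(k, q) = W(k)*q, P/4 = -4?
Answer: 9216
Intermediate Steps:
P = -16 (P = 4*(-4) = -16)
W(r) = -5 (W(r) = -4 - 1 = -5)
E(k, q) = -5*q
O(c) = 80*c (O(c) = (-5*(-16))*c = 80*c)
(16 + O(1))² = (16 + 80*1)² = (16 + 80)² = 96² = 9216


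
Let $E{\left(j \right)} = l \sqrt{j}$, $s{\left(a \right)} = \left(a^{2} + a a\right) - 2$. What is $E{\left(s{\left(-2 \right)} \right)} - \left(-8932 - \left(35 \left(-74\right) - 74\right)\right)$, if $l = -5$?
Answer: $6268 - 5 \sqrt{6} \approx 6255.8$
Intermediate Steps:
$s{\left(a \right)} = -2 + 2 a^{2}$ ($s{\left(a \right)} = \left(a^{2} + a^{2}\right) - 2 = 2 a^{2} - 2 = -2 + 2 a^{2}$)
$E{\left(j \right)} = - 5 \sqrt{j}$
$E{\left(s{\left(-2 \right)} \right)} - \left(-8932 - \left(35 \left(-74\right) - 74\right)\right) = - 5 \sqrt{-2 + 2 \left(-2\right)^{2}} - \left(-8932 - \left(35 \left(-74\right) - 74\right)\right) = - 5 \sqrt{-2 + 2 \cdot 4} - \left(-8932 - \left(-2590 - 74\right)\right) = - 5 \sqrt{-2 + 8} - \left(-8932 - -2664\right) = - 5 \sqrt{6} - \left(-8932 + 2664\right) = - 5 \sqrt{6} - -6268 = - 5 \sqrt{6} + 6268 = 6268 - 5 \sqrt{6}$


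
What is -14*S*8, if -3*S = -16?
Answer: -1792/3 ≈ -597.33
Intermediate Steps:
S = 16/3 (S = -1/3*(-16) = 16/3 ≈ 5.3333)
-14*S*8 = -14*16/3*8 = -224/3*8 = -1792/3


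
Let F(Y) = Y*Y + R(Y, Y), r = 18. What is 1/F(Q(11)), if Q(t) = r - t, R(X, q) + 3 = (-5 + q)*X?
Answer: 1/60 ≈ 0.016667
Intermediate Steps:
R(X, q) = -3 + X*(-5 + q) (R(X, q) = -3 + (-5 + q)*X = -3 + X*(-5 + q))
Q(t) = 18 - t
F(Y) = -3 - 5*Y + 2*Y**2 (F(Y) = Y*Y + (-3 - 5*Y + Y*Y) = Y**2 + (-3 - 5*Y + Y**2) = Y**2 + (-3 + Y**2 - 5*Y) = -3 - 5*Y + 2*Y**2)
1/F(Q(11)) = 1/(-3 - 5*(18 - 1*11) + 2*(18 - 1*11)**2) = 1/(-3 - 5*(18 - 11) + 2*(18 - 11)**2) = 1/(-3 - 5*7 + 2*7**2) = 1/(-3 - 35 + 2*49) = 1/(-3 - 35 + 98) = 1/60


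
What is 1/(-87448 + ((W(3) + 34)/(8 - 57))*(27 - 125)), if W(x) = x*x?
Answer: -1/87362 ≈ -1.1447e-5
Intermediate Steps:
W(x) = x²
1/(-87448 + ((W(3) + 34)/(8 - 57))*(27 - 125)) = 1/(-87448 + ((3² + 34)/(8 - 57))*(27 - 125)) = 1/(-87448 + ((9 + 34)/(-49))*(-98)) = 1/(-87448 + (43*(-1/49))*(-98)) = 1/(-87448 - 43/49*(-98)) = 1/(-87448 + 86) = 1/(-87362) = -1/87362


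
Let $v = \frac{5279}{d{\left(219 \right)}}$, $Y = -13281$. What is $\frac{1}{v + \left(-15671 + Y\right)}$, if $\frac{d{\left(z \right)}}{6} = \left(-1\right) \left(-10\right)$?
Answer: $- \frac{60}{1731841} \approx -3.4645 \cdot 10^{-5}$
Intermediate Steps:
$d{\left(z \right)} = 60$ ($d{\left(z \right)} = 6 \left(\left(-1\right) \left(-10\right)\right) = 6 \cdot 10 = 60$)
$v = \frac{5279}{60} \approx 87.983$
$\frac{1}{v + \left(-15671 + Y\right)} = \frac{1}{\frac{5279}{60} - 28952} = \frac{1}{- \frac{1731841}{60}} = - \frac{60}{1731841}$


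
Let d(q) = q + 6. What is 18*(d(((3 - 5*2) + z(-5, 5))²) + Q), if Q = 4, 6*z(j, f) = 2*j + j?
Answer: 3609/2 ≈ 1804.5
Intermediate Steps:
z(j, f) = j/2 (z(j, f) = (2*j + j)/6 = (3*j)/6 = j/2)
d(q) = 6 + q
18*(d(((3 - 5*2) + z(-5, 5))²) + Q) = 18*((6 + ((3 - 5*2) + (½)*(-5))²) + 4) = 18*((6 + ((3 - 10) - 5/2)²) + 4) = 18*((6 + (-7 - 5/2)²) + 4) = 18*((6 + (-19/2)²) + 4) = 18*((6 + 361/4) + 4) = 18*(385/4 + 4) = 18*(401/4) = 3609/2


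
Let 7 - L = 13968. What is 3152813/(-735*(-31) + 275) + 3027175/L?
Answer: -25790233207/321940660 ≈ -80.109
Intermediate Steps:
L = -13961 (L = 7 - 1*13968 = 7 - 13968 = -13961)
3152813/(-735*(-31) + 275) + 3027175/L = 3152813/(-735*(-31) + 275) + 3027175/(-13961) = 3152813/(22785 + 275) + 3027175*(-1/13961) = 3152813/23060 - 3027175/13961 = -25790233207/321940660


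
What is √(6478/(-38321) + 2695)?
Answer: √3957356672057/38321 ≈ 51.912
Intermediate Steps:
√(6478/(-38321) + 2695) = √(6478*(-1/38321) + 2695) = √(-6478/38321 + 2695) = √(103268617/38321) = √3957356672057/38321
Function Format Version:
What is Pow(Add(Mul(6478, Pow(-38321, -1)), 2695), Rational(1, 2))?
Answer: Mul(Rational(1, 38321), Pow(3957356672057, Rational(1, 2))) ≈ 51.912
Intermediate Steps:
Pow(Add(Mul(6478, Pow(-38321, -1)), 2695), Rational(1, 2)) = Pow(Add(Mul(6478, Rational(-1, 38321)), 2695), Rational(1, 2)) = Pow(Add(Rational(-6478, 38321), 2695), Rational(1, 2)) = Pow(Rational(103268617, 38321), Rational(1, 2)) = Mul(Rational(1, 38321), Pow(3957356672057, Rational(1, 2)))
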